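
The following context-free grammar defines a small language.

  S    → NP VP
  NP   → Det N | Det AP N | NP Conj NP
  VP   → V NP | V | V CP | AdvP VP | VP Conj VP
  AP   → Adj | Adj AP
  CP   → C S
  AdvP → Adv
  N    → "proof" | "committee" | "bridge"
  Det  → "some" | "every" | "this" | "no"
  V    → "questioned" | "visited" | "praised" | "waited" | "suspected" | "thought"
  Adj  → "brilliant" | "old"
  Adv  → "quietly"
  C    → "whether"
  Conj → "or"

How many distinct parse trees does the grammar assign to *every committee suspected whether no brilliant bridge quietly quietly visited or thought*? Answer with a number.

Two of the 4 distinct bracketings:
[S [NP [Det every] [N committee]] [VP [V suspected] [CP [C whether] [S [NP [Det no] [AP [Adj brilliant]] [N bridge]] [VP [AdvP [Adv quietly]] [VP [AdvP [Adv quietly]] [VP [VP [V visited]] [Conj or] [VP [V thought]]]]]]]]]
[S [NP [Det every] [N committee]] [VP [V suspected] [CP [C whether] [S [NP [Det no] [AP [Adj brilliant]] [N bridge]] [VP [AdvP [Adv quietly]] [VP [VP [AdvP [Adv quietly]] [VP [V visited]]] [Conj or] [VP [V thought]]]]]]]]
The trees differ in how a recursive rule is bracketed over the same span.

4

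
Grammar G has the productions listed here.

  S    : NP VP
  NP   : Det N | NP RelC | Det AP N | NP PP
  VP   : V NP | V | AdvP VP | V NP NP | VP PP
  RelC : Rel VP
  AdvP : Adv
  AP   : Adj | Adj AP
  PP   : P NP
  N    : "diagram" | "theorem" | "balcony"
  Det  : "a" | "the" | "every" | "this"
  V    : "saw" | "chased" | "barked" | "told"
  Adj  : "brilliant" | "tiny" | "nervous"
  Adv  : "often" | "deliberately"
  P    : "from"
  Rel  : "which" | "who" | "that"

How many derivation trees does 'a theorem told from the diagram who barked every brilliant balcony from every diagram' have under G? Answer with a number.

Two of the 4 distinct bracketings:
[S [NP [Det a] [N theorem]] [VP [VP [V told]] [PP [P from] [NP [NP [Det the] [N diagram]] [RelC [Rel who] [VP [V barked] [NP [NP [Det every] [AP [Adj brilliant]] [N balcony]] [PP [P from] [NP [Det every] [N diagram]]]]]]]]]]
[S [NP [Det a] [N theorem]] [VP [VP [V told]] [PP [P from] [NP [NP [Det the] [N diagram]] [RelC [Rel who] [VP [VP [V barked] [NP [Det every] [AP [Adj brilliant]] [N balcony]]] [PP [P from] [NP [Det every] [N diagram]]]]]]]]]
The difference turns on whether NP → NP PP is used at the relevant span, versus an alternative expansion of NP.

4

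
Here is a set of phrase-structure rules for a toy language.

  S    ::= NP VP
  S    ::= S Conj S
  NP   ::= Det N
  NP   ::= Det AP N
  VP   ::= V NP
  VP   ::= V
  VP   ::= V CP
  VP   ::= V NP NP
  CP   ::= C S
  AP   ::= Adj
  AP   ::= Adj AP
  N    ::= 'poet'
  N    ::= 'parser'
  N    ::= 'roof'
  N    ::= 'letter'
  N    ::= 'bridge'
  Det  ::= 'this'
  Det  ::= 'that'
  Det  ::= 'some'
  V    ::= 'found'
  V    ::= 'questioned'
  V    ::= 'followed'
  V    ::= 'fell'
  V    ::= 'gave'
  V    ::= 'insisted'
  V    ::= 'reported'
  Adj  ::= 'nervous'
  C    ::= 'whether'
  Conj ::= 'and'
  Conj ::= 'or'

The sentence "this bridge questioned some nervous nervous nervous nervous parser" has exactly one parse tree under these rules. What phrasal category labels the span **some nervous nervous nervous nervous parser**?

S
  NP
    Det: this
    N: bridge
  VP
    V: questioned
    NP
      Det: some
      AP
        Adj: nervous
        AP
          Adj: nervous
          AP
            Adj: nervous
            AP
              Adj: nervous
      N: parser
The span 'some nervous nervous nervous nervous parser' is the NP node built by NP → Det AP N.

NP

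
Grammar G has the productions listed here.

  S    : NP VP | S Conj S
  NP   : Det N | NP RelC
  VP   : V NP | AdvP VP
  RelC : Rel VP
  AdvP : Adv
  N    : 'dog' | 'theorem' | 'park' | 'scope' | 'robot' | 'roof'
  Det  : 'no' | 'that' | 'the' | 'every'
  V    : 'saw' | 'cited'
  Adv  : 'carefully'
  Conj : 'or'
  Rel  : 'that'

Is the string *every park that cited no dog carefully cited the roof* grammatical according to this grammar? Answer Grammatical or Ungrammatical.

S
  NP
    NP
      Det: every
      N: park
    RelC
      Rel: that
      VP
        V: cited
        NP
          Det: no
          N: dog
  VP
    AdvP
      Adv: carefully
    VP
      V: cited
      NP
        Det: the
        N: roof
The bracketing above is licensed at every node by one of the given productions, with S at the root.

Grammatical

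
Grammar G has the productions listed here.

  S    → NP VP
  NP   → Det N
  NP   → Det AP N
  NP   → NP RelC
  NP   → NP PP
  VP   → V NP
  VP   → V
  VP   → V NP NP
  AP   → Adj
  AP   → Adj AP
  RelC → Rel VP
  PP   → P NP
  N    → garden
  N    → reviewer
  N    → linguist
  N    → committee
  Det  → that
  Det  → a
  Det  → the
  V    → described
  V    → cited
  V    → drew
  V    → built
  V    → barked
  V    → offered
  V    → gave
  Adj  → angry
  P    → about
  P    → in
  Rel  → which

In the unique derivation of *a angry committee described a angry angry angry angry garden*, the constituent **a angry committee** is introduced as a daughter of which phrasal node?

S
  NP
    Det: a
    AP
      Adj: angry
    N: committee
  VP
    V: described
    NP
      Det: a
      AP
        Adj: angry
        AP
          Adj: angry
          AP
            Adj: angry
            AP
              Adj: angry
      N: garden
The span 'a angry committee' is the NP node built by NP → Det AP N.
Its mother is the S built by S → NP VP.

S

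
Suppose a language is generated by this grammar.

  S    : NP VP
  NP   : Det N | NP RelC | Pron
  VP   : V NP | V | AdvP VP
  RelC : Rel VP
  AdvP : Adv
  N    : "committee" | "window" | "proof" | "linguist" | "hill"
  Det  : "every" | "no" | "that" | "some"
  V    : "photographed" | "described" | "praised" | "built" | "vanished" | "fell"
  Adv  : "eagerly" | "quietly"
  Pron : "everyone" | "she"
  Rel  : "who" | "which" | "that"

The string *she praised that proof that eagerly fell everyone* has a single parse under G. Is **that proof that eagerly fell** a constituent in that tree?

[S [NP [Pron she]] [VP [V praised] [NP [NP [Det that] [N proof]] [RelC [Rel that] [VP [AdvP [Adv eagerly]] [VP [V fell] [NP [Pron everyone]]]]]]]]
The smallest constituent containing 'that proof that eagerly fell' is the NP spanning 'that proof that eagerly fell everyone'; no single node in the tree dominates exactly the given words.

No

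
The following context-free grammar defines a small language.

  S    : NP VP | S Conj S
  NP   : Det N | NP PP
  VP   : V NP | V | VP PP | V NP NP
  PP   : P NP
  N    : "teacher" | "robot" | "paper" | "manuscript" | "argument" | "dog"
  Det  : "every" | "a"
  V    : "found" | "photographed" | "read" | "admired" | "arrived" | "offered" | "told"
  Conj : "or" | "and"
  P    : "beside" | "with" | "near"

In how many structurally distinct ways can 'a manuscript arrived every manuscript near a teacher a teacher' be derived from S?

1

[S [NP [Det a] [N manuscript]] [VP [V arrived] [NP [NP [Det every] [N manuscript]] [PP [P near] [NP [Det a] [N teacher]]]] [NP [Det a] [N teacher]]]]
No rule offers an alternative attachment or grouping for any span, so this is the only derivation.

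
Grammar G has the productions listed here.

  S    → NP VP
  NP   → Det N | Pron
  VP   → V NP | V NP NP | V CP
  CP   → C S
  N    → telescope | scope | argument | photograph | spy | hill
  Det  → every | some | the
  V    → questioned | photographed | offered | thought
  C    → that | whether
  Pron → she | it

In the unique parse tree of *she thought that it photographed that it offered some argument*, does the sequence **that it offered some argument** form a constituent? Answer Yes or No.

[S [NP [Pron she]] [VP [V thought] [CP [C that] [S [NP [Pron it]] [VP [V photographed] [CP [C that] [S [NP [Pron it]] [VP [V offered] [NP [Det some] [N argument]]]]]]]]]]
The words 'that it offered some argument' are exhaustively dominated by a single CP node (built by CP → C S), so they form a constituent.

Yes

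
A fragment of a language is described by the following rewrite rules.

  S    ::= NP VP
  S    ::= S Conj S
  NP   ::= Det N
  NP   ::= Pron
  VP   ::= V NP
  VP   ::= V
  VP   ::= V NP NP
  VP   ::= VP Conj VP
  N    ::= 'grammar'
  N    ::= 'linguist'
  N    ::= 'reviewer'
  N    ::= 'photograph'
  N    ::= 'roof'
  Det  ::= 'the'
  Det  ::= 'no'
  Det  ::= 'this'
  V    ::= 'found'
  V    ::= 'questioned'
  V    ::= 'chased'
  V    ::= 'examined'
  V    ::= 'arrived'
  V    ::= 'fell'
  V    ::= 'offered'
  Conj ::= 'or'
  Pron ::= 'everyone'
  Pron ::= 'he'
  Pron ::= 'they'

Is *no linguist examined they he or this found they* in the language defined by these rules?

A Det word can never sit immediately before a V word in any string this grammar generates, so the substring 'this found' rules out a derivation.

Ungrammatical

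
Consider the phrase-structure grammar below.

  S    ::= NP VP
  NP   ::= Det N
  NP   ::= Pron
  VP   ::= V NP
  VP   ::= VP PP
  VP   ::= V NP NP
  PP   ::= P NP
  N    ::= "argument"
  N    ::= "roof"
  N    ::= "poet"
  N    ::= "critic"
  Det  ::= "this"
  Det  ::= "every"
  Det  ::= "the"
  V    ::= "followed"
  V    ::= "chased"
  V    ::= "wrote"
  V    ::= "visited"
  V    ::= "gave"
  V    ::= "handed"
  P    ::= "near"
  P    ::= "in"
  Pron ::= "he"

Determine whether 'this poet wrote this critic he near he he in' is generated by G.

For S → NP VP, the only prefix that parses as NP is 'this poet', but the remainder 'wrote this critic he near he he in' is not a VP under these rules.

Ungrammatical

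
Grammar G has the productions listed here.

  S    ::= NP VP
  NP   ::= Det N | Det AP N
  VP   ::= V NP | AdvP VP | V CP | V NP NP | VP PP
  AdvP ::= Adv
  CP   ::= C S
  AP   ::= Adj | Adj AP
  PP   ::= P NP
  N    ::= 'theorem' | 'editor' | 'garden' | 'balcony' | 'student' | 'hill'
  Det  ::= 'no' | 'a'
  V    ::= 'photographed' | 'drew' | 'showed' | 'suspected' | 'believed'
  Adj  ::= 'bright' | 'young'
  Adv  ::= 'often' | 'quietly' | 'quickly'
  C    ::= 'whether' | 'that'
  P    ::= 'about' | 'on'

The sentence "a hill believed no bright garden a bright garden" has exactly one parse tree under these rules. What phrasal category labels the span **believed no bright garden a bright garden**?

[S [NP [Det a] [N hill]] [VP [V believed] [NP [Det no] [AP [Adj bright]] [N garden]] [NP [Det a] [AP [Adj bright]] [N garden]]]]
The span 'believed no bright garden a bright garden' is the VP node built by VP → V NP NP.

VP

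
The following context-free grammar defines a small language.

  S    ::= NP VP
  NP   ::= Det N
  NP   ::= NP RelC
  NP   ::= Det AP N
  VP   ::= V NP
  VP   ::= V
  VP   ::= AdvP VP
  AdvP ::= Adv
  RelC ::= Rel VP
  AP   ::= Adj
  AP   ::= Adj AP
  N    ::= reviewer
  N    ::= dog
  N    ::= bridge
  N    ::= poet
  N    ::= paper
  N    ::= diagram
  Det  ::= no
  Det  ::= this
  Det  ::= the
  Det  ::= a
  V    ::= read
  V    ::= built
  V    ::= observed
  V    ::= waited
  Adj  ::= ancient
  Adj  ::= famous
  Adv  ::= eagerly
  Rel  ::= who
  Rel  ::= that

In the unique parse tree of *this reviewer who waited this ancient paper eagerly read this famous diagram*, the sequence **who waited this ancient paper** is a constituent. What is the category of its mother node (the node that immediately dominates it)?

[S [NP [NP [Det this] [N reviewer]] [RelC [Rel who] [VP [V waited] [NP [Det this] [AP [Adj ancient]] [N paper]]]]] [VP [AdvP [Adv eagerly]] [VP [V read] [NP [Det this] [AP [Adj famous]] [N diagram]]]]]
The span 'who waited this ancient paper' is the RelC node built by RelC → Rel VP.
Its mother is the NP built by NP → NP RelC.

NP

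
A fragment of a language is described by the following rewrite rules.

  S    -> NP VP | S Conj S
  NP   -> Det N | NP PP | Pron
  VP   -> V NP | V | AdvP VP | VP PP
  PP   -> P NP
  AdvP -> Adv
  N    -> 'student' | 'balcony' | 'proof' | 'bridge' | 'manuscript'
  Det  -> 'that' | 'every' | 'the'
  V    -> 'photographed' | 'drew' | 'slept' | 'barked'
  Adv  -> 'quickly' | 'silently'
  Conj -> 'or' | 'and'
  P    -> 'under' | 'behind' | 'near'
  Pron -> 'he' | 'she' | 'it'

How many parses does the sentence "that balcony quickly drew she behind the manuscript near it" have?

9

Two of the 9 distinct bracketings:
[S [NP [Det that] [N balcony]] [VP [AdvP [Adv quickly]] [VP [V drew] [NP [NP [Pron she]] [PP [P behind] [NP [NP [Det the] [N manuscript]] [PP [P near] [NP [Pron it]]]]]]]]]
[S [NP [Det that] [N balcony]] [VP [AdvP [Adv quickly]] [VP [V drew] [NP [NP [NP [Pron she]] [PP [P behind] [NP [Det the] [N manuscript]]]] [PP [P near] [NP [Pron it]]]]]]]
The trees differ in how a recursive rule is bracketed over the same span.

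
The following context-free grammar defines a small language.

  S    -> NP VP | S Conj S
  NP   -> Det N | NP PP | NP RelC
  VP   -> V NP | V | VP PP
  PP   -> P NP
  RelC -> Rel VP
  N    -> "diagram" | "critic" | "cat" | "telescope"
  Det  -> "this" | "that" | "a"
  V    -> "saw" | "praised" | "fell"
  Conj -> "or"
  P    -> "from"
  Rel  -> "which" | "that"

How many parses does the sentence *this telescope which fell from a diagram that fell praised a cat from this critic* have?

Two of the 8 distinct bracketings:
[S [NP [NP [NP [Det this] [N telescope]] [RelC [Rel which] [VP [V fell]]]] [PP [P from] [NP [NP [Det a] [N diagram]] [RelC [Rel that] [VP [V fell]]]]]] [VP [V praised] [NP [NP [Det a] [N cat]] [PP [P from] [NP [Det this] [N critic]]]]]]
[S [NP [NP [NP [Det this] [N telescope]] [RelC [Rel which] [VP [V fell]]]] [PP [P from] [NP [NP [Det a] [N diagram]] [RelC [Rel that] [VP [V fell]]]]]] [VP [VP [V praised] [NP [Det a] [N cat]]] [PP [P from] [NP [Det this] [N critic]]]]]
The difference turns on whether VP → VP PP is used at the relevant span, versus an alternative expansion of VP.

8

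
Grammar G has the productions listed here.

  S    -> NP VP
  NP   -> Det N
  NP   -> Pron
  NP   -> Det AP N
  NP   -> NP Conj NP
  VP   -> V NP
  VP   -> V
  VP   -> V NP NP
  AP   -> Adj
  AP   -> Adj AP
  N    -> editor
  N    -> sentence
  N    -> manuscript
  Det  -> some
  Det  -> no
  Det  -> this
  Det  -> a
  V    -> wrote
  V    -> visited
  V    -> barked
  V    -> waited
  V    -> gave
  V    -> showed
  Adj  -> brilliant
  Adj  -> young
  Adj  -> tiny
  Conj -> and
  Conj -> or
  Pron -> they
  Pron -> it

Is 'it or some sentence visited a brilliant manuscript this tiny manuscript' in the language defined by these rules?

S
  NP
    NP
      Pron: it
    Conj: or
    NP
      Det: some
      N: sentence
  VP
    V: visited
    NP
      Det: a
      AP
        Adj: brilliant
      N: manuscript
    NP
      Det: this
      AP
        Adj: tiny
      N: manuscript
Each bracket corresponds to one application of a listed rule, so the string is derivable from S.

Grammatical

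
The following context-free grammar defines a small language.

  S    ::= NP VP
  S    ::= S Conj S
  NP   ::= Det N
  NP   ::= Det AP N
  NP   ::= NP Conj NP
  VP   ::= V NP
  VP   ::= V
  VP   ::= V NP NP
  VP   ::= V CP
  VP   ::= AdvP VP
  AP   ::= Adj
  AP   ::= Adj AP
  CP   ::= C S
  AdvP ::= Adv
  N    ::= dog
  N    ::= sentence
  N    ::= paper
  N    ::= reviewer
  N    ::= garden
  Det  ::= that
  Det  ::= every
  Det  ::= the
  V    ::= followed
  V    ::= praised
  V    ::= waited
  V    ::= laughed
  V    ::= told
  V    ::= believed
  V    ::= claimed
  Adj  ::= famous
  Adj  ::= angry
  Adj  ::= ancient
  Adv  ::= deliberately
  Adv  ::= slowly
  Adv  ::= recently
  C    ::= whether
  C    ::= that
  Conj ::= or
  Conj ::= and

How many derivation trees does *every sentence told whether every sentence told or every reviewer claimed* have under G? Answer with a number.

The two bracketings:
[S [NP [Det every] [N sentence]] [VP [V told] [CP [C whether] [S [S [NP [Det every] [N sentence]] [VP [V told]]] [Conj or] [S [NP [Det every] [N reviewer]] [VP [V claimed]]]]]]]
[S [S [NP [Det every] [N sentence]] [VP [V told] [CP [C whether] [S [NP [Det every] [N sentence]] [VP [V told]]]]]] [Conj or] [S [NP [Det every] [N reviewer]] [VP [V claimed]]]]
The trees differ in how a recursive rule is bracketed over the same span.

2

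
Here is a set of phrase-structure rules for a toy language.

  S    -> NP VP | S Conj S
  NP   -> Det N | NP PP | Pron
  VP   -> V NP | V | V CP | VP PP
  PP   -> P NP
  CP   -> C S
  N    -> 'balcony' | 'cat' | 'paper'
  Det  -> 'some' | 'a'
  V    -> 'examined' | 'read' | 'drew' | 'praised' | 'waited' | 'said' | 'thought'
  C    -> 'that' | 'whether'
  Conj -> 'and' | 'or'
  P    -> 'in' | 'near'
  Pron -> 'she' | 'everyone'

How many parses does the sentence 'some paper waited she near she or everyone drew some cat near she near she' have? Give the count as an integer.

Two of the 10 distinct bracketings:
[S [S [NP [Det some] [N paper]] [VP [V waited] [NP [NP [Pron she]] [PP [P near] [NP [Pron she]]]]]] [Conj or] [S [NP [Pron everyone]] [VP [V drew] [NP [NP [Det some] [N cat]] [PP [P near] [NP [NP [Pron she]] [PP [P near] [NP [Pron she]]]]]]]]]
[S [S [NP [Det some] [N paper]] [VP [V waited] [NP [NP [Pron she]] [PP [P near] [NP [Pron she]]]]]] [Conj or] [S [NP [Pron everyone]] [VP [V drew] [NP [NP [NP [Det some] [N cat]] [PP [P near] [NP [Pron she]]]] [PP [P near] [NP [Pron she]]]]]]]
The trees differ in how a recursive rule is bracketed over the same span.

10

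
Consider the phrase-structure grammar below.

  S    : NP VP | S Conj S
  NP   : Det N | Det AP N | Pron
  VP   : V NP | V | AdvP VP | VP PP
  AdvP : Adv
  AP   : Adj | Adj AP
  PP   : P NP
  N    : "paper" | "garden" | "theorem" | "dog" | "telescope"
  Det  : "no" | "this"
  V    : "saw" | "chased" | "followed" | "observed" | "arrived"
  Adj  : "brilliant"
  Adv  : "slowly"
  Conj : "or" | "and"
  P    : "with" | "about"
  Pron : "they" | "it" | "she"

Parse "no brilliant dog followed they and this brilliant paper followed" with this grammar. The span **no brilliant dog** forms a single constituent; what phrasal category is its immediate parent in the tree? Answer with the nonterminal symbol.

S

[S [S [NP [Det no] [AP [Adj brilliant]] [N dog]] [VP [V followed] [NP [Pron they]]]] [Conj and] [S [NP [Det this] [AP [Adj brilliant]] [N paper]] [VP [V followed]]]]
The span 'no brilliant dog' is the NP node built by NP → Det AP N.
Its mother is the S built by S → NP VP.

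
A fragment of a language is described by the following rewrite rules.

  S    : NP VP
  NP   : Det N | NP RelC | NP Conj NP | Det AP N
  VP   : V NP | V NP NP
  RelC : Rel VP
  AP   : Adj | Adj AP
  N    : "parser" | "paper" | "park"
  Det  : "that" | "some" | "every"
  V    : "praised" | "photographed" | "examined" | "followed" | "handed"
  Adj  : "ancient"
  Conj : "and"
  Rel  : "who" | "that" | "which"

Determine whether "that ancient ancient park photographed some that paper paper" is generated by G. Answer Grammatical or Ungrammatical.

A Det word can never sit immediately before a Det/Rel word in any string this grammar generates, so the substring 'some that' rules out a derivation.

Ungrammatical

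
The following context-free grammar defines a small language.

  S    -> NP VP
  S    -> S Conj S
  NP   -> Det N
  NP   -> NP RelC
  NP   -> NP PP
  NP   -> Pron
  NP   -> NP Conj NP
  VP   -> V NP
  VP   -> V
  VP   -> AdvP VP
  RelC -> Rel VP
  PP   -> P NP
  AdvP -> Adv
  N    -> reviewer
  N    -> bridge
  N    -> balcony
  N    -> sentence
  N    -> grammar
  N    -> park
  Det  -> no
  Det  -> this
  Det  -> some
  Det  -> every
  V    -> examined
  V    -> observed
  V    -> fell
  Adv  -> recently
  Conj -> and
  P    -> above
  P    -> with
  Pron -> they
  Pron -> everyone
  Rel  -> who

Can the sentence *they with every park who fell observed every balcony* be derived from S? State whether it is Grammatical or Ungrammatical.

[S [NP [NP [NP [Pron they]] [PP [P with] [NP [Det every] [N park]]]] [RelC [Rel who] [VP [V fell]]]] [VP [V observed] [NP [Det every] [N balcony]]]]
The bracketing above is licensed at every node by one of the given productions, with S at the root.

Grammatical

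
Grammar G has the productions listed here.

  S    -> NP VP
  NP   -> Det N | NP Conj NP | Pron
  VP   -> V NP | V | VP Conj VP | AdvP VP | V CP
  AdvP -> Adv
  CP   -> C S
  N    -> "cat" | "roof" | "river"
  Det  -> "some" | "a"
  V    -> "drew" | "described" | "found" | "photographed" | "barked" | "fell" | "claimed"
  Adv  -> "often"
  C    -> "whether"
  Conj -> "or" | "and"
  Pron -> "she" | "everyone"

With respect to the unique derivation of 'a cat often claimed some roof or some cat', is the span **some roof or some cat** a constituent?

Yes

[S [NP [Det a] [N cat]] [VP [AdvP [Adv often]] [VP [V claimed] [NP [NP [Det some] [N roof]] [Conj or] [NP [Det some] [N cat]]]]]]
The words 'some roof or some cat' are exhaustively dominated by a single NP node (built by NP → NP Conj NP), so they form a constituent.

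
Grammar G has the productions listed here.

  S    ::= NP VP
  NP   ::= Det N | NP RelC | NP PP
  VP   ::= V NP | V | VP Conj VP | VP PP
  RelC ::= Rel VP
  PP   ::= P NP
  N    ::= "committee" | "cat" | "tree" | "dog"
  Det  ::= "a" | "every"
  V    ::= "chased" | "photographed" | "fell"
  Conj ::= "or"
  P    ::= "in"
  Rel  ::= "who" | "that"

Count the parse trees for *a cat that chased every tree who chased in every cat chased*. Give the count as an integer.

Two of the 6 distinct bracketings:
[S [NP [NP [Det a] [N cat]] [RelC [Rel that] [VP [V chased] [NP [NP [Det every] [N tree]] [RelC [Rel who] [VP [VP [V chased]] [PP [P in] [NP [Det every] [N cat]]]]]]]]] [VP [V chased]]]
[S [NP [NP [Det a] [N cat]] [RelC [Rel that] [VP [V chased] [NP [NP [NP [Det every] [N tree]] [RelC [Rel who] [VP [V chased]]]] [PP [P in] [NP [Det every] [N cat]]]]]]] [VP [V chased]]]
The difference turns on whether NP → NP PP is used at the relevant span, versus an alternative expansion of NP.

6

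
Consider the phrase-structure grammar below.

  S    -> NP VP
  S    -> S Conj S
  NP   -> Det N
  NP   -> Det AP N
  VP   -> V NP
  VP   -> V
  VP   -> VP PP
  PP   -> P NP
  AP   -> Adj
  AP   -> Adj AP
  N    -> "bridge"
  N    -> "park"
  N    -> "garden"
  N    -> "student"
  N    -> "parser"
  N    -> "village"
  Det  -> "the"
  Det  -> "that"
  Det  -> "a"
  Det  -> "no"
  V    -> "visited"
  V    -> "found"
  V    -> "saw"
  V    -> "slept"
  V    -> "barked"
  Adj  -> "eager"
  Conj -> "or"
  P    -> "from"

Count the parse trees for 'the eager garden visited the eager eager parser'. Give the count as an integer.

[S [NP [Det the] [AP [Adj eager]] [N garden]] [VP [V visited] [NP [Det the] [AP [Adj eager] [AP [Adj eager]]] [N parser]]]]
No rule offers an alternative attachment or grouping for any span, so this is the only derivation.

1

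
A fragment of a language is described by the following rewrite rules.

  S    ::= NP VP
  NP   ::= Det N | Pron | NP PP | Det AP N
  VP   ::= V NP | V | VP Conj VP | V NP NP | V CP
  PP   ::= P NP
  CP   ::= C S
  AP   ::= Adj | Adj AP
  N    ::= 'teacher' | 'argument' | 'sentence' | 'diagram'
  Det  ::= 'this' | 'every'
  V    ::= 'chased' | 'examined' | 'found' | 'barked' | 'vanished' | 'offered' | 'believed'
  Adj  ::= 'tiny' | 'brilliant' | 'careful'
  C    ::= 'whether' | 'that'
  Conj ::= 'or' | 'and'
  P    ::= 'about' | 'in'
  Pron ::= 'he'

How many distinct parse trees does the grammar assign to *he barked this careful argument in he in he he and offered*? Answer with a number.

The two bracketings:
[S [NP [Pron he]] [VP [VP [V barked] [NP [NP [Det this] [AP [Adj careful]] [N argument]] [PP [P in] [NP [NP [Pron he]] [PP [P in] [NP [Pron he]]]]]] [NP [Pron he]]] [Conj and] [VP [V offered]]]]
[S [NP [Pron he]] [VP [VP [V barked] [NP [NP [NP [Det this] [AP [Adj careful]] [N argument]] [PP [P in] [NP [Pron he]]]] [PP [P in] [NP [Pron he]]]] [NP [Pron he]]] [Conj and] [VP [V offered]]]]
The trees differ in how a recursive rule is bracketed over the same span.

2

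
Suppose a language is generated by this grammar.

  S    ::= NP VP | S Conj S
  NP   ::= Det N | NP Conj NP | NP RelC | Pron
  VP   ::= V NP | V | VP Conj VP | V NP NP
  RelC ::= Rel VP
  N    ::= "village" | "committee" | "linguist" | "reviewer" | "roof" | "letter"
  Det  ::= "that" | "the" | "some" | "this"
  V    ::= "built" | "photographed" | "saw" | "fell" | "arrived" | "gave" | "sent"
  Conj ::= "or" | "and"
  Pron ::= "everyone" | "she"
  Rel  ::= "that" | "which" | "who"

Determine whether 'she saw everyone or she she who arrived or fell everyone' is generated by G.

Grammatical

[S [NP [Pron she]] [VP [VP [V saw] [NP [NP [Pron everyone]] [Conj or] [NP [Pron she]]] [NP [NP [Pron she]] [RelC [Rel who] [VP [V arrived]]]]] [Conj or] [VP [V fell] [NP [Pron everyone]]]]]
The bracketing above is licensed at every node by one of the given productions, with S at the root.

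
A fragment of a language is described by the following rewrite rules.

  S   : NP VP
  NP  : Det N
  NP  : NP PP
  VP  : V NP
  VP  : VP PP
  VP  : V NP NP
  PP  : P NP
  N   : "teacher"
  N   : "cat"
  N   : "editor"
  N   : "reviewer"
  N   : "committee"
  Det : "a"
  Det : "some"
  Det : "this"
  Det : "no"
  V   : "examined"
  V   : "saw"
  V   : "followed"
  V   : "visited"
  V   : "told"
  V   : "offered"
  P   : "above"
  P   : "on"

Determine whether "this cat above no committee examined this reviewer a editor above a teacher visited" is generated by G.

Ungrammatical

For S → NP VP, every NP-prefix leaves a non-VP remainder: after 'this cat' the remainder is not a VP; after 'this cat above no committee' the remainder is not a VP.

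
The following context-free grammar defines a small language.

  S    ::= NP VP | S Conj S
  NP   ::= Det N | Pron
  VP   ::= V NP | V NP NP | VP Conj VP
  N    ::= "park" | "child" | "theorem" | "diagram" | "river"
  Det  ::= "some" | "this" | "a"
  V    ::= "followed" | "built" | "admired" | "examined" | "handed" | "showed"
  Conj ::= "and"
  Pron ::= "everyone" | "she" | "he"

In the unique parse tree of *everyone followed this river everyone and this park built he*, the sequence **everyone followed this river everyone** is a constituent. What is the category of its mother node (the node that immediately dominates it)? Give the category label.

S

S
  S
    NP
      Pron: everyone
    VP
      V: followed
      NP
        Det: this
        N: river
      NP
        Pron: everyone
  Conj: and
  S
    NP
      Det: this
      N: park
    VP
      V: built
      NP
        Pron: he
The span 'everyone followed this river everyone' is the S node built by S → NP VP.
Its mother is the S built by S → S Conj S.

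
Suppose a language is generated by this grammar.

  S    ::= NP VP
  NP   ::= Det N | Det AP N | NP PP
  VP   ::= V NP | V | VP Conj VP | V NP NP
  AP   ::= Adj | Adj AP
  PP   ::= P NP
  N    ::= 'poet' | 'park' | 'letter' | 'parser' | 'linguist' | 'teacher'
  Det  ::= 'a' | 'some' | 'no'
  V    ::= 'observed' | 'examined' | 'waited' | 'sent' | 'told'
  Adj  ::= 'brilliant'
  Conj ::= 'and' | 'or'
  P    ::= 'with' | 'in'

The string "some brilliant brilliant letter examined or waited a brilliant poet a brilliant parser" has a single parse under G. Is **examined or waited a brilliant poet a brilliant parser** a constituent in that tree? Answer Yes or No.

[S [NP [Det some] [AP [Adj brilliant] [AP [Adj brilliant]]] [N letter]] [VP [VP [V examined]] [Conj or] [VP [V waited] [NP [Det a] [AP [Adj brilliant]] [N poet]] [NP [Det a] [AP [Adj brilliant]] [N parser]]]]]
The words 'examined or waited a brilliant poet a brilliant parser' are exhaustively dominated by a single VP node (built by VP → VP Conj VP), so they form a constituent.

Yes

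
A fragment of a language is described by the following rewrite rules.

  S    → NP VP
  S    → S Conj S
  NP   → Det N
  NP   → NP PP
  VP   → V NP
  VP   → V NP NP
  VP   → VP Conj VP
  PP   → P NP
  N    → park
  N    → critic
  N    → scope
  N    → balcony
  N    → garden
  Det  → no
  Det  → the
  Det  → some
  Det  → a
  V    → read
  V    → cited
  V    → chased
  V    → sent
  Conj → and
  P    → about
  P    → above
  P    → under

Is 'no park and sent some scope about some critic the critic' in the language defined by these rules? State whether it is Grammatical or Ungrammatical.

For S → NP VP, the only prefix that parses as NP is 'no park', but the remainder 'and sent some scope about some critic the critic' is not a VP under these rules. The alternative S rule S → S Conj S likewise has no satisfying split.

Ungrammatical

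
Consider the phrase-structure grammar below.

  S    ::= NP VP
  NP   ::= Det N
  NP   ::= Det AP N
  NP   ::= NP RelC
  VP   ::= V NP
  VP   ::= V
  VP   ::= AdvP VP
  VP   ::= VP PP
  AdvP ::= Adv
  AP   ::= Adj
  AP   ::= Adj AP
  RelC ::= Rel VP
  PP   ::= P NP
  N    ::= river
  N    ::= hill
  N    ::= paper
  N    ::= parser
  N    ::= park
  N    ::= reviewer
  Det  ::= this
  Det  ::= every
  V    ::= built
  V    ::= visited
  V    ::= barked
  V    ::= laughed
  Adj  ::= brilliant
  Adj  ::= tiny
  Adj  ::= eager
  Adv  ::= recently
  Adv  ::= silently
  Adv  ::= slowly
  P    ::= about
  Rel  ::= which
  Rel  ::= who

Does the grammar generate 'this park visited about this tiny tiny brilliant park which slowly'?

Ungrammatical

For S → NP VP, the only prefix that parses as NP is 'this park', but the remainder 'visited about this tiny tiny brilliant park which slowly' is not a VP under these rules.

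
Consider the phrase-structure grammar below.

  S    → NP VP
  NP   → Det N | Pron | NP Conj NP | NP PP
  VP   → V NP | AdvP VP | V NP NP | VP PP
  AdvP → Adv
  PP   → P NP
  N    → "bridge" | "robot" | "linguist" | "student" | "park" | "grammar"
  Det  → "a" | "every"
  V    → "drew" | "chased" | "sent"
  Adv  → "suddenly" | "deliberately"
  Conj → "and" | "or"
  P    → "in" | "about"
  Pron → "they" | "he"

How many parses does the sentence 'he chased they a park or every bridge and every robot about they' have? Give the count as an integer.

7

Two of the 7 distinct bracketings:
[S [NP [Pron he]] [VP [V chased] [NP [Pron they]] [NP [NP [Det a] [N park]] [Conj or] [NP [NP [Det every] [N bridge]] [Conj and] [NP [NP [Det every] [N robot]] [PP [P about] [NP [Pron they]]]]]]]]
[S [NP [Pron he]] [VP [V chased] [NP [Pron they]] [NP [NP [Det a] [N park]] [Conj or] [NP [NP [NP [Det every] [N bridge]] [Conj and] [NP [Det every] [N robot]]] [PP [P about] [NP [Pron they]]]]]]]
The trees differ in how a recursive rule is bracketed over the same span.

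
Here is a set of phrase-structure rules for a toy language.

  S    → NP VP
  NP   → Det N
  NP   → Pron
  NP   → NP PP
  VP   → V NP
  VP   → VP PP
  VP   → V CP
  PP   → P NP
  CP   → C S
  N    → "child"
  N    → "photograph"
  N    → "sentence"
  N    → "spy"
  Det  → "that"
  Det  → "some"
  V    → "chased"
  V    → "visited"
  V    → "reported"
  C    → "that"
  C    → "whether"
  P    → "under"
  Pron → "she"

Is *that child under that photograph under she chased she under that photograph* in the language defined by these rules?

Grammatical

S
  NP
    NP
      Det: that
      N: child
    PP
      P: under
      NP
        NP
          Det: that
          N: photograph
        PP
          P: under
          NP
            Pron: she
  VP
    V: chased
    NP
      NP
        Pron: she
      PP
        P: under
        NP
          Det: that
          N: photograph
Every word is introduced by a lexical rule and the phrasal rules combine the resulting categories into a single S.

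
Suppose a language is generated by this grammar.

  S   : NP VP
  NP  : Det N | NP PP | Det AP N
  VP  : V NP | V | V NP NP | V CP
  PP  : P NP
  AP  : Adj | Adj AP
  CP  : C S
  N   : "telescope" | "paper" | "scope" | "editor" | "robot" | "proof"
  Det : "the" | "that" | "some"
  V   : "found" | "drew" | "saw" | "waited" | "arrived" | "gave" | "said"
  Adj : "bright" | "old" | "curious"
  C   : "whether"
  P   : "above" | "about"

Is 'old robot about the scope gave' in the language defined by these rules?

Ungrammatical

For S → NP VP, no prefix of the string parses as an NP.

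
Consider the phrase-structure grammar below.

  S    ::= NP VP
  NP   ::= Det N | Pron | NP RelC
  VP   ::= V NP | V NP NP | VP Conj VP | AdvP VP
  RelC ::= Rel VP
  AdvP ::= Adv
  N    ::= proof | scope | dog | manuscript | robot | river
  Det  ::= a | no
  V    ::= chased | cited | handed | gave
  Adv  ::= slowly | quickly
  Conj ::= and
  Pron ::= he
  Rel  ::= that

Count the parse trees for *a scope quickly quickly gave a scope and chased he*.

3

Two of the 3 distinct bracketings:
[S [NP [Det a] [N scope]] [VP [VP [AdvP [Adv quickly]] [VP [AdvP [Adv quickly]] [VP [V gave] [NP [Det a] [N scope]]]]] [Conj and] [VP [V chased] [NP [Pron he]]]]]
[S [NP [Det a] [N scope]] [VP [AdvP [Adv quickly]] [VP [VP [AdvP [Adv quickly]] [VP [V gave] [NP [Det a] [N scope]]]] [Conj and] [VP [V chased] [NP [Pron he]]]]]]
The trees differ in how a recursive rule is bracketed over the same span.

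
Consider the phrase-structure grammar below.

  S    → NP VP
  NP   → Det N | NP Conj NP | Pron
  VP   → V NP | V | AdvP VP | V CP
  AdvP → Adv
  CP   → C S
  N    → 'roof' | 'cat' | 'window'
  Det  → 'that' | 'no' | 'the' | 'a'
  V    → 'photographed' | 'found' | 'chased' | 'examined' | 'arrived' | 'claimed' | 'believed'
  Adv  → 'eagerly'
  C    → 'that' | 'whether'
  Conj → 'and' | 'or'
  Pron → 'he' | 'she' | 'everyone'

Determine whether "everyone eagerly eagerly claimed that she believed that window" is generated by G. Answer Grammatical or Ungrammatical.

Grammatical

[S [NP [Pron everyone]] [VP [AdvP [Adv eagerly]] [VP [AdvP [Adv eagerly]] [VP [V claimed] [CP [C that] [S [NP [Pron she]] [VP [V believed] [NP [Det that] [N window]]]]]]]]]
The bracketing above is licensed at every node by one of the given productions, with S at the root.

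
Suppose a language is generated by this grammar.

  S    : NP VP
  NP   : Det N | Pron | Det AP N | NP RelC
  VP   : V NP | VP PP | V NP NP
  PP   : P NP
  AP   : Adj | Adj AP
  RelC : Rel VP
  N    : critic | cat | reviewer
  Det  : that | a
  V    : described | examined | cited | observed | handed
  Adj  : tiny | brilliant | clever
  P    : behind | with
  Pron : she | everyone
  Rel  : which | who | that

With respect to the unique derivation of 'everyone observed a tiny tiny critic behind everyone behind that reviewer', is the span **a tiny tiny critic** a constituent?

Yes

[S [NP [Pron everyone]] [VP [VP [VP [V observed] [NP [Det a] [AP [Adj tiny] [AP [Adj tiny]]] [N critic]]] [PP [P behind] [NP [Pron everyone]]]] [PP [P behind] [NP [Det that] [N reviewer]]]]]
The words 'a tiny tiny critic' are exhaustively dominated by a single NP node (built by NP → Det AP N), so they form a constituent.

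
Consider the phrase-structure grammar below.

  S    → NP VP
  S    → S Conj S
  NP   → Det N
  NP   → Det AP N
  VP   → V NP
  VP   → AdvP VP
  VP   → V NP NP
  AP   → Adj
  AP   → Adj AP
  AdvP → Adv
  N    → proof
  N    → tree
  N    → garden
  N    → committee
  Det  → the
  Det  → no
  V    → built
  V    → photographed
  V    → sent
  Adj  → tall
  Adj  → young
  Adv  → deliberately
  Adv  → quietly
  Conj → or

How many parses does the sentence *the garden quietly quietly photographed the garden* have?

1

[S [NP [Det the] [N garden]] [VP [AdvP [Adv quietly]] [VP [AdvP [Adv quietly]] [VP [V photographed] [NP [Det the] [N garden]]]]]]
No rule offers an alternative attachment or grouping for any span, so this is the only derivation.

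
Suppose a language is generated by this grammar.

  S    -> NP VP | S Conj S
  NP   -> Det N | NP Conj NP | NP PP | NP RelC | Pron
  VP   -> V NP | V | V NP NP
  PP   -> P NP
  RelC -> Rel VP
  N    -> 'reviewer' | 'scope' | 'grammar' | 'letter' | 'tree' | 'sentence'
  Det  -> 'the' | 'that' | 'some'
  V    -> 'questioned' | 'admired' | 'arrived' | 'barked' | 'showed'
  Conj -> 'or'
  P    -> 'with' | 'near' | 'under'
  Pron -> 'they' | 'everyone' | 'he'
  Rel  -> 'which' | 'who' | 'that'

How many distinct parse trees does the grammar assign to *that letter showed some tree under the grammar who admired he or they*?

7

Two of the 7 distinct bracketings:
[S [NP [Det that] [N letter]] [VP [V showed] [NP [NP [NP [Det some] [N tree]] [PP [P under] [NP [NP [Det the] [N grammar]] [RelC [Rel who] [VP [V admired] [NP [Pron he]]]]]]] [Conj or] [NP [Pron they]]]]]
[S [NP [Det that] [N letter]] [VP [V showed] [NP [NP [NP [NP [Det some] [N tree]] [PP [P under] [NP [Det the] [N grammar]]]] [RelC [Rel who] [VP [V admired] [NP [Pron he]]]]] [Conj or] [NP [Pron they]]]]]
The trees differ in how a recursive rule is bracketed over the same span.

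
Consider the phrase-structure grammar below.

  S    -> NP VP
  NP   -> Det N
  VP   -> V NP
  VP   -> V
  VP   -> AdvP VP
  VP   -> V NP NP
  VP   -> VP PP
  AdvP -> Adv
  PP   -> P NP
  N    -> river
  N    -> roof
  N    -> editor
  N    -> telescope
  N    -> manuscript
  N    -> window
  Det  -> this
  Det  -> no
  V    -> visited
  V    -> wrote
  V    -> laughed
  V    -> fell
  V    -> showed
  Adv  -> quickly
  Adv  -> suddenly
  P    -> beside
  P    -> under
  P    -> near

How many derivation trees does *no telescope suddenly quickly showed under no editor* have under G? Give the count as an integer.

Two of the 3 distinct bracketings:
[S [NP [Det no] [N telescope]] [VP [AdvP [Adv suddenly]] [VP [AdvP [Adv quickly]] [VP [VP [V showed]] [PP [P under] [NP [Det no] [N editor]]]]]]]
[S [NP [Det no] [N telescope]] [VP [AdvP [Adv suddenly]] [VP [VP [AdvP [Adv quickly]] [VP [V showed]]] [PP [P under] [NP [Det no] [N editor]]]]]]
The trees differ in how a recursive rule is bracketed over the same span.

3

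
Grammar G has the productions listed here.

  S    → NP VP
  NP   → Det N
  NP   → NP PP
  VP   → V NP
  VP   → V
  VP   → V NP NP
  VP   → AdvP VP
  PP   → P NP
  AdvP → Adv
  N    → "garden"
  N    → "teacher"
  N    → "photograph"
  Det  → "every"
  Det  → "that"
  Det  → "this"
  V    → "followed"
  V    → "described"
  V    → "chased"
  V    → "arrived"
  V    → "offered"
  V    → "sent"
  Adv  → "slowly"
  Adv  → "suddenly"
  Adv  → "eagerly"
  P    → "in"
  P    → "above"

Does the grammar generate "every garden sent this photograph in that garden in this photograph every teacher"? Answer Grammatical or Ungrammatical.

[S [NP [Det every] [N garden]] [VP [V sent] [NP [NP [Det this] [N photograph]] [PP [P in] [NP [NP [Det that] [N garden]] [PP [P in] [NP [Det this] [N photograph]]]]]] [NP [Det every] [N teacher]]]]
Every word is introduced by a lexical rule and the phrasal rules combine the resulting categories into a single S.

Grammatical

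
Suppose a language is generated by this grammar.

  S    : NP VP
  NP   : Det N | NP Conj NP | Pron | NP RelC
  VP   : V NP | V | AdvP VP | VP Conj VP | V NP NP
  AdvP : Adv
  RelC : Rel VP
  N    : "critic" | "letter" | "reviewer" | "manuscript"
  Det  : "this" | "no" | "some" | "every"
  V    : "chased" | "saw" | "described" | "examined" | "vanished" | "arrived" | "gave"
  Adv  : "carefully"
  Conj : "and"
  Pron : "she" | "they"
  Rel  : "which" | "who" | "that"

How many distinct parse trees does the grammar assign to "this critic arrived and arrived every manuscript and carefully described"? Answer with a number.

The two bracketings:
[S [NP [Det this] [N critic]] [VP [VP [V arrived]] [Conj and] [VP [VP [V arrived] [NP [Det every] [N manuscript]]] [Conj and] [VP [AdvP [Adv carefully]] [VP [V described]]]]]]
[S [NP [Det this] [N critic]] [VP [VP [VP [V arrived]] [Conj and] [VP [V arrived] [NP [Det every] [N manuscript]]]] [Conj and] [VP [AdvP [Adv carefully]] [VP [V described]]]]]
The trees differ in how a recursive rule is bracketed over the same span.

2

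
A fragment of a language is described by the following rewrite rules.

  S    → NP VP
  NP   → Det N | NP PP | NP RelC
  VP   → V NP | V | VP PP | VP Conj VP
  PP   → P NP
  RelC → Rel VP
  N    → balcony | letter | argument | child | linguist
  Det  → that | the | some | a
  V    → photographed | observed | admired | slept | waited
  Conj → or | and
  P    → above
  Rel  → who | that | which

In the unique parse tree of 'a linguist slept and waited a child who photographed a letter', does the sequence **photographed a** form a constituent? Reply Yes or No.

[S [NP [Det a] [N linguist]] [VP [VP [V slept]] [Conj and] [VP [V waited] [NP [NP [Det a] [N child]] [RelC [Rel who] [VP [V photographed] [NP [Det a] [N letter]]]]]]]]
The smallest constituent containing 'photographed a' is the VP spanning 'photographed a letter'; no single node in the tree dominates exactly the given words.

No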